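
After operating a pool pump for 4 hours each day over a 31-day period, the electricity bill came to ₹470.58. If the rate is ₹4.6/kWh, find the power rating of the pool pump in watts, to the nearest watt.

Energy = ₹470.58 ÷ ₹4.6/kWh = 102.3 kWh
Runtime = 4 h/day × 31 days = 124 h
Power = 102.3 kWh ÷ 124 h = 0.825 kW = 825 W

825 W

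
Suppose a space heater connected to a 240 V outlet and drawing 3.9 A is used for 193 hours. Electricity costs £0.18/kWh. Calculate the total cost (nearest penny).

Power = 3.9 A × 240 V = 936 W = 0.936 kW
Energy = 0.936 kW × 193 h = 180.648 kWh
Cost = 180.648 kWh × £0.18/kWh = £32.52

£32.52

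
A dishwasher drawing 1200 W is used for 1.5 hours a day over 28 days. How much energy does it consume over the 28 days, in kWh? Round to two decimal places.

Runtime = 1.5 h/day × 28 days = 42 h
Energy = 1.2 kW × 42 h = 50.4 kWh

50.40 kWh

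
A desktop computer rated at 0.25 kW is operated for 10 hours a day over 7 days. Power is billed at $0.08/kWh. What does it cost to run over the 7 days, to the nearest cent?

$1.40

Runtime = 10 h/day × 7 days = 70 h
Energy = 0.25 kW × 70 h = 17.5 kWh
Cost = 17.5 kWh × $0.08/kWh = $1.40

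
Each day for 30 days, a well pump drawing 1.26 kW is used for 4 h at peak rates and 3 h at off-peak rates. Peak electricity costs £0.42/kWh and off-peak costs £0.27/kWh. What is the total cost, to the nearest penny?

Peak energy = 1.26 kW × 4 h × 30 = 151.2 kWh
Off-peak energy = 1.26 kW × 3 h × 30 = 113.4 kWh
Cost = 151.2 × £0.42 + 113.4 × £0.27 = £63.504 + £30.618 = £94.12

£94.12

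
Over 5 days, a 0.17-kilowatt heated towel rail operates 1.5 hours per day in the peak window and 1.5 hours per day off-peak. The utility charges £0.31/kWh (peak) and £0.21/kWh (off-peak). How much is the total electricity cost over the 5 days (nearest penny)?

Peak energy = 0.17 kW × 1.5 h × 5 = 1.275 kWh
Off-peak energy = 0.17 kW × 1.5 h × 5 = 1.275 kWh
Cost = 1.275 × £0.31 + 1.275 × £0.21 = £0.39525 + £0.26775 = £0.66

£0.66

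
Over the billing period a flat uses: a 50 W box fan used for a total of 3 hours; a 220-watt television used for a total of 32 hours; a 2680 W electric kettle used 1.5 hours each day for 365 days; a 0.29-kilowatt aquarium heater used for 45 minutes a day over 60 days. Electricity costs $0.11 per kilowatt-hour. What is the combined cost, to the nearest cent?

box fan: 0.05 kW × 3 h = 0.15 kWh
television: 0.22 kW × 32 h = 7.04 kWh
electric kettle: Runtime = 1.5 h/day × 365 days = 547.5 h
electric kettle: 2.68 kW × 547.5 h = 1467.3 kWh
aquarium heater: Runtime = 45 min × 60 = 2700 min = 45 h
aquarium heater: 0.29 kW × 45 h = 13.05 kWh
Total energy = 1487.54 kWh
Cost = 1487.54 × $0.11 = $163.63

$163.63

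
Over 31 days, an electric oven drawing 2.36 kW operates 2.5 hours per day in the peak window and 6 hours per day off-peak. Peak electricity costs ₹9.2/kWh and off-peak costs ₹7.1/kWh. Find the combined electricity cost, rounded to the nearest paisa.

₹4799.30

Peak energy = 2.36 kW × 2.5 h × 31 = 182.9 kWh
Off-peak energy = 2.36 kW × 6 h × 31 = 438.96 kWh
Cost = 182.9 × ₹9.2 + 438.96 × ₹7.1 = ₹1682.68 + ₹3116.616 = ₹4799.30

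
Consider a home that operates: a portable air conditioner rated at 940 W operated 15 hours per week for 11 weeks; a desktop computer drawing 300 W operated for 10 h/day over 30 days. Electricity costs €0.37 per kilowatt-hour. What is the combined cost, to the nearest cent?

portable air conditioner: Runtime = 15 h/week × 11 weeks = 165 h
portable air conditioner: 0.94 kW × 165 h = 155.1 kWh
desktop computer: Runtime = 10 h/day × 30 days = 300 h
desktop computer: 0.3 kW × 300 h = 90 kWh
Total energy = 245.1 kWh
Cost = 245.1 × €0.37 = €90.69

€90.69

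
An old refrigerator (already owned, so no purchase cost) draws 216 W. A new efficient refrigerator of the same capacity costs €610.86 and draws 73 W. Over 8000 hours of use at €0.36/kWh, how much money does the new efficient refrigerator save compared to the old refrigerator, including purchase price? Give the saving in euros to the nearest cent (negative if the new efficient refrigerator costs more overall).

-€199.02

old refrigerator: €0.00 + (216/1000) kW × 8000 h × €0.36 = €0.00 + €622.08 = €622.08
new efficient refrigerator: €610.86 + (73/1000) kW × 8000 h × €0.36 = €610.86 + €210.24 = €821.1
Saving = €622.08 − €821.1 = −€199.02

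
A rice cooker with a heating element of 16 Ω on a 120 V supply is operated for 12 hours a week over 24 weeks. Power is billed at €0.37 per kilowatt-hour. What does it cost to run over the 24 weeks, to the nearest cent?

Power = V²/R = 120²/16 = 900 W = 0.9 kW
Runtime = 12 h/week × 24 weeks = 288 h
Energy = 0.9 kW × 288 h = 259.2 kWh
Cost = 259.2 kWh × €0.37/kWh = €95.90

€95.90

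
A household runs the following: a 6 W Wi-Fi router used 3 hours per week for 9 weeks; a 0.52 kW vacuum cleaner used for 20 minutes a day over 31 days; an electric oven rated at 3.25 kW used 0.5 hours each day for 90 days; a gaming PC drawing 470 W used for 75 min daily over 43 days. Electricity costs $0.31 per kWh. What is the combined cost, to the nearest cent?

$54.88

Wi-Fi router: Runtime = 3 h/week × 9 weeks = 27 h
Wi-Fi router: 0.006 kW × 27 h = 0.162 kWh
vacuum cleaner: Runtime = 20 min × 31 = 620 min = 10.333333… h
vacuum cleaner: 0.52 kW × 10.333333… h = 5.373333… kWh
electric oven: Runtime = 0.5 h/day × 90 days = 45 h
electric oven: 3.25 kW × 45 h = 146.25 kWh
gaming PC: Runtime = 75 min × 43 = 3225 min = 53.75 h
gaming PC: 0.47 kW × 53.75 h = 25.2625 kWh
Total energy = 177.047833… kWh
Cost = 177.047833… × $0.31 = $54.88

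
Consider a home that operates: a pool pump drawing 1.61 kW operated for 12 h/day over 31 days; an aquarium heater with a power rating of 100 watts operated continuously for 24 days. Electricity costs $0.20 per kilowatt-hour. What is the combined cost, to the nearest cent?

pool pump: Runtime = 12 h/day × 31 days = 372 h
pool pump: 1.61 kW × 372 h = 598.92 kWh
aquarium heater: Runtime = 24 h × 24 = 576 h
aquarium heater: 0.1 kW × 576 h = 57.6 kWh
Total energy = 656.52 kWh
Cost = 656.52 × $0.20 = $131.30

$131.30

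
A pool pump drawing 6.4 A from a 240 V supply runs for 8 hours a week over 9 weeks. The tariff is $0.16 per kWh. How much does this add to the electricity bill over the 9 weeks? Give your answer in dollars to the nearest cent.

Power = 6.4 A × 240 V = 1536 W = 1.536 kW
Runtime = 8 h/week × 9 weeks = 72 h
Energy = 1.536 kW × 72 h = 110.592 kWh
Cost = 110.592 kWh × $0.16/kWh = $17.69

$17.69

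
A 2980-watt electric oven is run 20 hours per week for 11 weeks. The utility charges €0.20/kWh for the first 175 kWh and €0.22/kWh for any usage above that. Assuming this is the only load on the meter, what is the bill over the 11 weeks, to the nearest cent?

Runtime = 20 h/week × 11 weeks = 220 h
Energy = 2.98 kW × 220 h = 655.6 kWh
Tier 1 (0–175 kWh): 175 × €0.20 = €35
Above 175 kWh: 480.6 × €0.22 = €105.732
Bill = €140.73

€140.73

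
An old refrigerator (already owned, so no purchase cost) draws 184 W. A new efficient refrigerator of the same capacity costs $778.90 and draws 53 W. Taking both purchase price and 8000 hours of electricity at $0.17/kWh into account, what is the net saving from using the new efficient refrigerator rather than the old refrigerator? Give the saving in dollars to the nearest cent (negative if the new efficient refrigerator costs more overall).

-$600.74

old refrigerator: $0.00 + (184/1000) kW × 8000 h × $0.17 = $0.00 + $250.24 = $250.24
new efficient refrigerator: $778.90 + (53/1000) kW × 8000 h × $0.17 = $778.90 + $72.08 = $850.98
Saving = $250.24 − $850.98 = −$600.74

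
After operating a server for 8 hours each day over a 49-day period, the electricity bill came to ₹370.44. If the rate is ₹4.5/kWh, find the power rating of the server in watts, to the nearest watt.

210 W

Energy = ₹370.44 ÷ ₹4.5/kWh = 82.32 kWh
Runtime = 8 h/day × 49 days = 392 h
Power = 82.32 kWh ÷ 392 h = 0.21 kW = 210 W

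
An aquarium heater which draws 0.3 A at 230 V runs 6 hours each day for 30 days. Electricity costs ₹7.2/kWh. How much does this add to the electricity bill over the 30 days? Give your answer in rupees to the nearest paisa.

₹89.42

Power = 0.3 A × 230 V = 69 W = 0.069 kW
Runtime = 6 h/day × 30 days = 180 h
Energy = 0.069 kW × 180 h = 12.42 kWh
Cost = 12.42 kWh × ₹7.2/kWh = ₹89.42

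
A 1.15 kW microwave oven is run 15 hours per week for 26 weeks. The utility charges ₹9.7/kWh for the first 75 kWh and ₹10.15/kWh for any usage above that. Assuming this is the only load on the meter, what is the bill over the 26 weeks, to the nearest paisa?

₹4518.53

Runtime = 15 h/week × 26 weeks = 390 h
Energy = 1.15 kW × 390 h = 448.5 kWh
Tier 1 (0–75 kWh): 75 × ₹9.7 = ₹727.5
Above 75 kWh: 373.5 × ₹10.15 = ₹3791.025
Bill = ₹4518.53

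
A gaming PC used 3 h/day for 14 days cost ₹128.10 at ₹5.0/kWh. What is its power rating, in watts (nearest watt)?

Energy = ₹128.10 ÷ ₹5.0/kWh = 25.62 kWh
Runtime = 3 h/day × 14 days = 42 h
Power = 25.62 kWh ÷ 42 h = 0.61 kW = 610 W

610 W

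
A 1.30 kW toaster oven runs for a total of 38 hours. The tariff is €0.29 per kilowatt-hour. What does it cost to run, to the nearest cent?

Energy = 1.3 kW × 38 h = 49.4 kWh
Cost = 49.4 kWh × €0.29/kWh = €14.33

€14.33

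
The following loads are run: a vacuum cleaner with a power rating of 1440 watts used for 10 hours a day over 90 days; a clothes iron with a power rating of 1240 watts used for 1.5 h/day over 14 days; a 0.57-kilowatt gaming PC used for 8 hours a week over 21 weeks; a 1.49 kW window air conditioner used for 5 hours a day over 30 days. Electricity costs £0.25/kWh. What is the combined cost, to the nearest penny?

vacuum cleaner: Runtime = 10 h/day × 90 days = 900 h
vacuum cleaner: 1.44 kW × 900 h = 1296 kWh
clothes iron: Runtime = 1.5 h/day × 14 days = 21 h
clothes iron: 1.24 kW × 21 h = 26.04 kWh
gaming PC: Runtime = 8 h/week × 21 weeks = 168 h
gaming PC: 0.57 kW × 168 h = 95.76 kWh
window air conditioner: Runtime = 5 h/day × 30 days = 150 h
window air conditioner: 1.49 kW × 150 h = 223.5 kWh
Total energy = 1641.3 kWh
Cost = 1641.3 × £0.25 = £410.33

£410.33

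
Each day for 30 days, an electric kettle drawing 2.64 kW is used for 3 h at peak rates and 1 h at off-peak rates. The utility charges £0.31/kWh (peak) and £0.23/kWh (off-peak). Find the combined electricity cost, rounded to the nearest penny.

Peak energy = 2.64 kW × 3 h × 30 = 237.6 kWh
Off-peak energy = 2.64 kW × 1 h × 30 = 79.2 kWh
Cost = 237.6 × £0.31 + 79.2 × £0.23 = £73.656 + £18.216 = £91.87

£91.87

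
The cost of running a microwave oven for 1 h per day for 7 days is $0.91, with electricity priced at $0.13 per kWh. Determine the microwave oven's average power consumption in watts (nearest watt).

1000 W

Energy = $0.91 ÷ $0.13/kWh = 7 kWh
Runtime = 1 h/day × 7 days = 7 h
Power = 7 kWh ÷ 7 h = 1 kW = 1000 W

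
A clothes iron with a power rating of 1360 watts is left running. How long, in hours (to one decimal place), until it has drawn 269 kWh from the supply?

Hours = 269 kWh ÷ 1.36 kW = 197.8 h

197.8 h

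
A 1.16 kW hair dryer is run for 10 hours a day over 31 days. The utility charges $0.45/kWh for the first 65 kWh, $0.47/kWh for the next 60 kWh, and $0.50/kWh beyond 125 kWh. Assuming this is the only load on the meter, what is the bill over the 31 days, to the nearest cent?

$174.75

Runtime = 10 h/day × 31 days = 310 h
Energy = 1.16 kW × 310 h = 359.6 kWh
Tier 1 (0–65 kWh): 65 × $0.45 = $29.25
Tier 2 (65–125 kWh): 60 × $0.47 = $28.2
Above 125 kWh: 234.6 × $0.50 = $117.3
Bill = $174.75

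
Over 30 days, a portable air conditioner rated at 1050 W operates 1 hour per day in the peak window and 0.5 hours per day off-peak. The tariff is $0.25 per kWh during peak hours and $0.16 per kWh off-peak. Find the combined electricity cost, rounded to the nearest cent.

Peak energy = 1.05 kW × 1 h × 30 = 31.5 kWh
Off-peak energy = 1.05 kW × 0.5 h × 30 = 15.75 kWh
Cost = 31.5 × $0.25 + 15.75 × $0.16 = $7.875 + $2.52 = $10.40

$10.40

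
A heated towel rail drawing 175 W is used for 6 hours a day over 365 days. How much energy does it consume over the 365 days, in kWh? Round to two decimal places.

Runtime = 6 h/day × 365 days = 2190 h
Energy = 0.175 kW × 2190 h = 383.25 kWh

383.25 kWh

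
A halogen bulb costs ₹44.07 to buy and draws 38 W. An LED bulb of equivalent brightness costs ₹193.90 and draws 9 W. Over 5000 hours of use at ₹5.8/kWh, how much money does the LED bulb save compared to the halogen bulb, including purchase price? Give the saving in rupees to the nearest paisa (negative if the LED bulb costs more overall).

₹691.17

halogen bulb: ₹44.07 + (38/1000) kW × 5000 h × ₹5.8 = ₹44.07 + ₹1102 = ₹1146.07
LED bulb: ₹193.90 + (9/1000) kW × 5000 h × ₹5.8 = ₹193.90 + ₹261 = ₹454.9
Saving = ₹1146.07 − ₹454.9 = ₹691.17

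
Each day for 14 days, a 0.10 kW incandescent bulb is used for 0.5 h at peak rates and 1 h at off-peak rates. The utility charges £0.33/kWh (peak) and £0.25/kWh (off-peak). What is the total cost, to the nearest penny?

£0.58

Peak energy = 0.1 kW × 0.5 h × 14 = 0.7 kWh
Off-peak energy = 0.1 kW × 1 h × 14 = 1.4 kWh
Cost = 0.7 × £0.33 + 1.4 × £0.25 = £0.231 + £0.35 = £0.58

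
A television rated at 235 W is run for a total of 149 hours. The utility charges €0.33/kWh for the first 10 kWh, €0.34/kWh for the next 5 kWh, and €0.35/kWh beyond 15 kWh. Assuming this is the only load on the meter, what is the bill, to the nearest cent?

Energy = 0.235 kW × 149 h = 35.015 kWh
Tier 1 (0–10 kWh): 10 × €0.33 = €3.3
Tier 2 (10–15 kWh): 5 × €0.34 = €1.7
Above 15 kWh: 20.015 × €0.35 = €7.00525
Bill = €12.01

€12.01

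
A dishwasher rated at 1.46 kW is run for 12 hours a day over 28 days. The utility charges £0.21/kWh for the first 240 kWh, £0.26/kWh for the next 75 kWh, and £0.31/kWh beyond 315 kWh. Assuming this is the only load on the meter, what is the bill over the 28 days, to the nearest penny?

Runtime = 12 h/day × 28 days = 336 h
Energy = 1.46 kW × 336 h = 490.56 kWh
Tier 1 (0–240 kWh): 240 × £0.21 = £50.4
Tier 2 (240–315 kWh): 75 × £0.26 = £19.5
Above 315 kWh: 175.56 × £0.31 = £54.4236
Bill = £124.32

£124.32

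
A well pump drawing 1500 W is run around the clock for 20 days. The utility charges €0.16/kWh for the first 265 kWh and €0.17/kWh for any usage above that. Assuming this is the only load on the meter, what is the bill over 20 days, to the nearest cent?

€119.75

Runtime = 24 h × 20 = 480 h
Energy = 1.5 kW × 480 h = 720 kWh
Tier 1 (0–265 kWh): 265 × €0.16 = €42.4
Above 265 kWh: 455 × €0.17 = €77.35
Bill = €119.75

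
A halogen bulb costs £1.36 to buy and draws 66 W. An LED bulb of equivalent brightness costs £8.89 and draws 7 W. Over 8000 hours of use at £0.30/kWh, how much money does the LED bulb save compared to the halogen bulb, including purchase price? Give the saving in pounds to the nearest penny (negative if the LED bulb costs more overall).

halogen bulb: £1.36 + (66/1000) kW × 8000 h × £0.30 = £1.36 + £158.4 = £159.76
LED bulb: £8.89 + (7/1000) kW × 8000 h × £0.30 = £8.89 + £16.8 = £25.69
Saving = £159.76 − £25.69 = £134.07

£134.07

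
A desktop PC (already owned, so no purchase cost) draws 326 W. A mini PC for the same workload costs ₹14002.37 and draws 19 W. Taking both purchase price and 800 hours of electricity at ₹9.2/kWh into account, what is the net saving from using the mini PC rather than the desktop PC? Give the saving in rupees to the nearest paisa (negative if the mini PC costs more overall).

-₹11742.85

desktop PC: ₹0.00 + (326/1000) kW × 800 h × ₹9.2 = ₹0.00 + ₹2399.36 = ₹2399.36
mini PC: ₹14002.37 + (19/1000) kW × 800 h × ₹9.2 = ₹14002.37 + ₹139.84 = ₹14142.21
Saving = ₹2399.36 − ₹14142.21 = −₹11742.85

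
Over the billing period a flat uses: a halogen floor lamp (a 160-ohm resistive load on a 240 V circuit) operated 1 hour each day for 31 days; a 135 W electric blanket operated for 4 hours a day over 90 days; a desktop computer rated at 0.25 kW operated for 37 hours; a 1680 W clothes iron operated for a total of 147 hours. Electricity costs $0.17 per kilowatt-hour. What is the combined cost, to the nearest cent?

$53.71

halogen floor lamp: Power = V²/R = 240²/160 = 360 W = 0.36 kW
halogen floor lamp: Runtime = 1 h/day × 31 days = 31 h
halogen floor lamp: 0.36 kW × 31 h = 11.16 kWh
electric blanket: Runtime = 4 h/day × 90 days = 360 h
electric blanket: 0.135 kW × 360 h = 48.6 kWh
desktop computer: 0.25 kW × 37 h = 9.25 kWh
clothes iron: 1.68 kW × 147 h = 246.96 kWh
Total energy = 315.97 kWh
Cost = 315.97 × $0.17 = $53.71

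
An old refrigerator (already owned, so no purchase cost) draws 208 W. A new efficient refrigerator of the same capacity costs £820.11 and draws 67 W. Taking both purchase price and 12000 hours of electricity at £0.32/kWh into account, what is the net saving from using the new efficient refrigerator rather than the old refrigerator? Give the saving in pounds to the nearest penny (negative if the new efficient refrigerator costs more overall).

-£278.67

old refrigerator: £0.00 + (208/1000) kW × 12000 h × £0.32 = £0.00 + £798.72 = £798.72
new efficient refrigerator: £820.11 + (67/1000) kW × 12000 h × £0.32 = £820.11 + £257.28 = £1077.39
Saving = £798.72 − £1077.39 = −£278.67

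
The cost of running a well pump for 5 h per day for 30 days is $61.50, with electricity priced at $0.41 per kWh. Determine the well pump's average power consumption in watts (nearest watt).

Energy = $61.50 ÷ $0.41/kWh = 150 kWh
Runtime = 5 h/day × 30 days = 150 h
Power = 150 kWh ÷ 150 h = 1 kW = 1000 W

1000 W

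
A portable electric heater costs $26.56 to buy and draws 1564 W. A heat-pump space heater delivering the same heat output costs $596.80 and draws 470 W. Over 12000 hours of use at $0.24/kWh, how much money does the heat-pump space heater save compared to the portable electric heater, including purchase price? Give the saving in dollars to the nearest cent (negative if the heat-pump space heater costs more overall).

portable electric heater: $26.56 + (1564/1000) kW × 12000 h × $0.24 = $26.56 + $4504.32 = $4530.88
heat-pump space heater: $596.80 + (470/1000) kW × 12000 h × $0.24 = $596.80 + $1353.6 = $1950.4
Saving = $4530.88 − $1950.4 = $2580.48

$2580.48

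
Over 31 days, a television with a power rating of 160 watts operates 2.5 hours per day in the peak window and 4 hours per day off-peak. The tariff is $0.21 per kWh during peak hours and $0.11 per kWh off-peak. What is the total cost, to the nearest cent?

$4.79

Peak energy = 0.16 kW × 2.5 h × 31 = 12.4 kWh
Off-peak energy = 0.16 kW × 4 h × 31 = 19.84 kWh
Cost = 12.4 × $0.21 + 19.84 × $0.11 = $2.604 + $2.1824 = $4.79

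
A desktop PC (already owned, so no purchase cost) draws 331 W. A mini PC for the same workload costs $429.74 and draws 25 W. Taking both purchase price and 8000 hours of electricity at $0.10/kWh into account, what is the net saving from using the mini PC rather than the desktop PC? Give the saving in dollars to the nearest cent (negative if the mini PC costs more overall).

-$184.94

desktop PC: $0.00 + (331/1000) kW × 8000 h × $0.10 = $0.00 + $264.8 = $264.8
mini PC: $429.74 + (25/1000) kW × 8000 h × $0.10 = $429.74 + $20 = $449.74
Saving = $264.8 − $449.74 = −$184.94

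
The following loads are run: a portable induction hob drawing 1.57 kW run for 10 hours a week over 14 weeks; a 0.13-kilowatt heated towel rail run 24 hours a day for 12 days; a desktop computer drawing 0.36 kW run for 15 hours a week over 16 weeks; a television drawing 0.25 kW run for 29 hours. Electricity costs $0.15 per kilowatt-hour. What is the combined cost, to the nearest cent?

$52.63

portable induction hob: Runtime = 10 h/week × 14 weeks = 140 h
portable induction hob: 1.57 kW × 140 h = 219.8 kWh
heated towel rail: Runtime = 24 h × 12 = 288 h
heated towel rail: 0.13 kW × 288 h = 37.44 kWh
desktop computer: Runtime = 15 h/week × 16 weeks = 240 h
desktop computer: 0.36 kW × 240 h = 86.4 kWh
television: 0.25 kW × 29 h = 7.25 kWh
Total energy = 350.89 kWh
Cost = 350.89 × $0.15 = $52.63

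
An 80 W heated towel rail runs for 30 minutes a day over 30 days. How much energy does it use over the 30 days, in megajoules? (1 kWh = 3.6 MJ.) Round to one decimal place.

Runtime = 30 min × 30 = 900 min = 15 h
Energy = 0.08 kW × 15 h = 1.2 kWh
= 1.2 × 3.6 MJ = 4.3 MJ

4.3 MJ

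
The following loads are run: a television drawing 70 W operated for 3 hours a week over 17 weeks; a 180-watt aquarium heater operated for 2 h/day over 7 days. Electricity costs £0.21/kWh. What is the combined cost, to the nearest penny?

£1.28

television: Runtime = 3 h/week × 17 weeks = 51 h
television: 0.07 kW × 51 h = 3.57 kWh
aquarium heater: Runtime = 2 h/day × 7 days = 14 h
aquarium heater: 0.18 kW × 14 h = 2.52 kWh
Total energy = 6.09 kWh
Cost = 6.09 × £0.21 = £1.28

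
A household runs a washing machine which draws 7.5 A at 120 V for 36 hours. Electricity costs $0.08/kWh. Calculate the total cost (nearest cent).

Power = 7.5 A × 120 V = 900 W = 0.9 kW
Energy = 0.9 kW × 36 h = 32.4 kWh
Cost = 32.4 kWh × $0.08/kWh = $2.59

$2.59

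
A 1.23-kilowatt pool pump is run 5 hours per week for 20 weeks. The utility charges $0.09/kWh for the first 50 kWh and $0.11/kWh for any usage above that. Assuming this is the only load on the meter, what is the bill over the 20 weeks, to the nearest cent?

Runtime = 5 h/week × 20 weeks = 100 h
Energy = 1.23 kW × 100 h = 123 kWh
Tier 1 (0–50 kWh): 50 × $0.09 = $4.5
Above 50 kWh: 73 × $0.11 = $8.03
Bill = $12.53

$12.53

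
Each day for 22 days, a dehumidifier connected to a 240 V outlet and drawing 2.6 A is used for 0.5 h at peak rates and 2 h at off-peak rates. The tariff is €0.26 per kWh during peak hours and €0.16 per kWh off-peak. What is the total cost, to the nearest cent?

€6.18

Power = 2.6 A × 240 V = 624 W = 0.624 kW
Peak energy = 0.624 kW × 0.5 h × 22 = 6.864 kWh
Off-peak energy = 0.624 kW × 2 h × 22 = 27.456 kWh
Cost = 6.864 × €0.26 + 27.456 × €0.16 = €1.78464 + €4.39296 = €6.18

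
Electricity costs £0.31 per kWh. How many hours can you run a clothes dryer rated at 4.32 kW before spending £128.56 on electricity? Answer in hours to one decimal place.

Energy available = £128.56 ÷ £0.31/kWh = 414.7097 kWh
Hours = 414.7097 kWh ÷ 4.32 kW = 96.0 h

96.0 h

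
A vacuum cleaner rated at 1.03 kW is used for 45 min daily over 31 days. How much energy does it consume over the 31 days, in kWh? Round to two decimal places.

23.95 kWh

Runtime = 45 min × 31 = 1395 min = 23.25 h
Energy = 1.03 kW × 23.25 h = 23.9475 kWh ≈ 23.95 kWh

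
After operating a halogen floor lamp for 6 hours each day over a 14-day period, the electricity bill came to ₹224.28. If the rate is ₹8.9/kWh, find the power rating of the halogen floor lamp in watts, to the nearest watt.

Energy = ₹224.28 ÷ ₹8.9/kWh = 25.2 kWh
Runtime = 6 h/day × 14 days = 84 h
Power = 25.2 kWh ÷ 84 h = 0.3 kW = 300 W

300 W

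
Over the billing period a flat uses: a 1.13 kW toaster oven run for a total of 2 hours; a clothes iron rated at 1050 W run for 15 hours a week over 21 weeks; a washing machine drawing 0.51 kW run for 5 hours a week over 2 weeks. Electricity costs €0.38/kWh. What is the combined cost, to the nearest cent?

toaster oven: 1.13 kW × 2 h = 2.26 kWh
clothes iron: Runtime = 15 h/week × 21 weeks = 315 h
clothes iron: 1.05 kW × 315 h = 330.75 kWh
washing machine: Runtime = 5 h/week × 2 weeks = 10 h
washing machine: 0.51 kW × 10 h = 5.1 kWh
Total energy = 338.11 kWh
Cost = 338.11 × €0.38 = €128.48

€128.48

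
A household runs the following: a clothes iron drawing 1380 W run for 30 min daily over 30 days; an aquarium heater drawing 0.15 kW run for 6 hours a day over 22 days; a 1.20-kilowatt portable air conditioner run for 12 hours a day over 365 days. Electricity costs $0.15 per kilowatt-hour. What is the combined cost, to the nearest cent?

$794.48

clothes iron: Runtime = 30 min × 30 = 900 min = 15 h
clothes iron: 1.38 kW × 15 h = 20.7 kWh
aquarium heater: Runtime = 6 h/day × 22 days = 132 h
aquarium heater: 0.15 kW × 132 h = 19.8 kWh
portable air conditioner: Runtime = 12 h/day × 365 days = 4380 h
portable air conditioner: 1.2 kW × 4380 h = 5256 kWh
Total energy = 5296.5 kWh
Cost = 5296.5 × $0.15 = $794.48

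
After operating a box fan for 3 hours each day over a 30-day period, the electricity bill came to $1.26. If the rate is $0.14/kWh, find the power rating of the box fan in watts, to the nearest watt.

100 W

Energy = $1.26 ÷ $0.14/kWh = 9 kWh
Runtime = 3 h/day × 30 days = 90 h
Power = 9 kWh ÷ 90 h = 0.1 kW = 100 W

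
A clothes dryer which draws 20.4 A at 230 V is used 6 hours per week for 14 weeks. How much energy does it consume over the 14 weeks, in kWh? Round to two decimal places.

394.13 kWh

Power = 20.4 A × 230 V = 4692 W = 4.692 kW
Runtime = 6 h/week × 14 weeks = 84 h
Energy = 4.692 kW × 84 h = 394.128 kWh ≈ 394.13 kWh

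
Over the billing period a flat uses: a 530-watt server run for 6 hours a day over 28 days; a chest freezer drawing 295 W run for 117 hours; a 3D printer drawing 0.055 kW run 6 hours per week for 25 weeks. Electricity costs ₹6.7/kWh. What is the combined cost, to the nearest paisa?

server: Runtime = 6 h/day × 28 days = 168 h
server: 0.53 kW × 168 h = 89.04 kWh
chest freezer: 0.295 kW × 117 h = 34.515 kWh
3D printer: Runtime = 6 h/week × 25 weeks = 150 h
3D printer: 0.055 kW × 150 h = 8.25 kWh
Total energy = 131.805 kWh
Cost = 131.805 × ₹6.7 = ₹883.09

₹883.09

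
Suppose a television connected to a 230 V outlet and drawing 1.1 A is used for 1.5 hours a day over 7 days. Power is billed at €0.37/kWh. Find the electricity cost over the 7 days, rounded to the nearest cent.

Power = 1.1 A × 230 V = 253 W = 0.253 kW
Runtime = 1.5 h/day × 7 days = 10.5 h
Energy = 0.253 kW × 10.5 h = 2.6565 kWh
Cost = 2.6565 kWh × €0.37/kWh = €0.98

€0.98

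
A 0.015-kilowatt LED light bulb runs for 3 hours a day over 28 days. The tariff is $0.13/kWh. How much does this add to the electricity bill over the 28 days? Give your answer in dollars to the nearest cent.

$0.16

Runtime = 3 h/day × 28 days = 84 h
Energy = 0.015 kW × 84 h = 1.26 kWh
Cost = 1.26 kWh × $0.13/kWh = $0.16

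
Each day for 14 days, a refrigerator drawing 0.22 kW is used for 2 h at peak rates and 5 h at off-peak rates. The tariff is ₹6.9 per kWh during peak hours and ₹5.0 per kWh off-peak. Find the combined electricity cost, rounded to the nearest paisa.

₹119.50

Peak energy = 0.22 kW × 2 h × 14 = 6.16 kWh
Off-peak energy = 0.22 kW × 5 h × 14 = 15.4 kWh
Cost = 6.16 × ₹6.9 + 15.4 × ₹5.0 = ₹42.504 + ₹77 = ₹119.50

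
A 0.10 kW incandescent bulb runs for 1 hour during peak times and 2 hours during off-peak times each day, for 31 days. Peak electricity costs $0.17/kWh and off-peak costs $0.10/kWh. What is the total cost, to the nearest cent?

$1.15

Peak energy = 0.1 kW × 1 h × 31 = 3.1 kWh
Off-peak energy = 0.1 kW × 2 h × 31 = 6.2 kWh
Cost = 3.1 × $0.17 + 6.2 × $0.10 = $0.527 + $0.62 = $1.15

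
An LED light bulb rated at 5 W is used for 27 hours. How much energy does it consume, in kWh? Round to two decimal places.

Energy = 0.005 kW × 27 h = 0.135 kWh ≈ 0.14 kWh

0.14 kWh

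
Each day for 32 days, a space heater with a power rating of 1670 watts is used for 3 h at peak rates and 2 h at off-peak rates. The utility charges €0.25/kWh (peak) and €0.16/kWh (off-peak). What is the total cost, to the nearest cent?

€57.18

Peak energy = 1.67 kW × 3 h × 32 = 160.32 kWh
Off-peak energy = 1.67 kW × 2 h × 32 = 106.88 kWh
Cost = 160.32 × €0.25 + 106.88 × €0.16 = €40.08 + €17.1008 = €57.18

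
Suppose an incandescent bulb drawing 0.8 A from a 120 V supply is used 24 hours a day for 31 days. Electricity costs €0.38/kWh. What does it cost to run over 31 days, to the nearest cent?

€27.14

Power = 0.8 A × 120 V = 96 W = 0.096 kW
Runtime = 24 h × 31 = 744 h
Energy = 0.096 kW × 744 h = 71.424 kWh
Cost = 71.424 kWh × €0.38/kWh = €27.14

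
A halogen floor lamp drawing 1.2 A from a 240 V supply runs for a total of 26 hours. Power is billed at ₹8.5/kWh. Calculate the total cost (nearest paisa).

₹63.65

Power = 1.2 A × 240 V = 288 W = 0.288 kW
Energy = 0.288 kW × 26 h = 7.488 kWh
Cost = 7.488 kWh × ₹8.5/kWh = ₹63.65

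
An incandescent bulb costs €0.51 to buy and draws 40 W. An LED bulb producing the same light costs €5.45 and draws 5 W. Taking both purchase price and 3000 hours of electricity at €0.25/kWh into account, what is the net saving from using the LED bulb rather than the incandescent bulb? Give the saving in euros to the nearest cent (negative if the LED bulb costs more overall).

€21.31

incandescent bulb: €0.51 + (40/1000) kW × 3000 h × €0.25 = €0.51 + €30 = €30.51
LED bulb: €5.45 + (5/1000) kW × 3000 h × €0.25 = €5.45 + €3.75 = €9.2
Saving = €30.51 − €9.2 = €21.31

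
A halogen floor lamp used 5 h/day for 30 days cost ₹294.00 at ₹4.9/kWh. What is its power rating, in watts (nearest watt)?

Energy = ₹294.00 ÷ ₹4.9/kWh = 60 kWh
Runtime = 5 h/day × 30 days = 150 h
Power = 60 kWh ÷ 150 h = 0.4 kW = 400 W

400 W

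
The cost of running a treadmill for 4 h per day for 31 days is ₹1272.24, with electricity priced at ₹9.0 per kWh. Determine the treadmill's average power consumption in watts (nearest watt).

Energy = ₹1272.24 ÷ ₹9.0/kWh = 141.36 kWh
Runtime = 4 h/day × 31 days = 124 h
Power = 141.36 kWh ÷ 124 h = 1.14 kW = 1140 W

1140 W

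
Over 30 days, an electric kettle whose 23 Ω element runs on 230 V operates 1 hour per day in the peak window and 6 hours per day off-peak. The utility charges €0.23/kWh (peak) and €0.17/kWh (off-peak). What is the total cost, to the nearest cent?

Power = V²/R = 230²/23 = 2300 W = 2.3 kW
Peak energy = 2.3 kW × 1 h × 30 = 69 kWh
Off-peak energy = 2.3 kW × 6 h × 30 = 414 kWh
Cost = 69 × €0.23 + 414 × €0.17 = €15.87 + €70.38 = €86.25

€86.25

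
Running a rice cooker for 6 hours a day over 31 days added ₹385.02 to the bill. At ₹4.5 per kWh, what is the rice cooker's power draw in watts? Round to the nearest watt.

460 W

Energy = ₹385.02 ÷ ₹4.5/kWh = 85.56 kWh
Runtime = 6 h/day × 31 days = 186 h
Power = 85.56 kWh ÷ 186 h = 0.46 kW = 460 W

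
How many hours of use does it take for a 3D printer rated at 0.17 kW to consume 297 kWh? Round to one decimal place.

Hours = 297 kWh ÷ 0.17 kW = 1747.1 h

1747.1 h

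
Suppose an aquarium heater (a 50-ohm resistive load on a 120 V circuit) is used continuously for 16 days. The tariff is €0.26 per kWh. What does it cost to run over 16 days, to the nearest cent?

€28.75

Power = V²/R = 120²/50 = 288 W = 0.288 kW
Runtime = 24 h × 16 = 384 h
Energy = 0.288 kW × 384 h = 110.592 kWh
Cost = 110.592 kWh × €0.26/kWh = €28.75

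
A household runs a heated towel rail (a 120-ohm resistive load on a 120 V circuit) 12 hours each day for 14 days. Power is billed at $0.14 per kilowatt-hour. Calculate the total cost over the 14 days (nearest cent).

Power = V²/R = 120²/120 = 120 W = 0.12 kW
Runtime = 12 h/day × 14 days = 168 h
Energy = 0.12 kW × 168 h = 20.16 kWh
Cost = 20.16 kWh × $0.14/kWh = $2.82

$2.82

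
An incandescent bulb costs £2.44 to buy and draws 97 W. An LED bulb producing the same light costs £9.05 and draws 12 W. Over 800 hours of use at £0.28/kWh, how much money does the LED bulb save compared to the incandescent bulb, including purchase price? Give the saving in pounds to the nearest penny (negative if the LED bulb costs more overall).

£12.43

incandescent bulb: £2.44 + (97/1000) kW × 800 h × £0.28 = £2.44 + £21.728 = £24.168
LED bulb: £9.05 + (12/1000) kW × 800 h × £0.28 = £9.05 + £2.688 = £11.738
Saving = £24.168 − £11.738 = £12.43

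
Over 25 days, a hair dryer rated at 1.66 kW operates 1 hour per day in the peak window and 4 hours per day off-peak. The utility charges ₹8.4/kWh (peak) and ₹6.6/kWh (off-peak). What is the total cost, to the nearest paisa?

₹1444.20

Peak energy = 1.66 kW × 1 h × 25 = 41.5 kWh
Off-peak energy = 1.66 kW × 4 h × 25 = 166 kWh
Cost = 41.5 × ₹8.4 + 166 × ₹6.6 = ₹348.6 + ₹1095.6 = ₹1444.20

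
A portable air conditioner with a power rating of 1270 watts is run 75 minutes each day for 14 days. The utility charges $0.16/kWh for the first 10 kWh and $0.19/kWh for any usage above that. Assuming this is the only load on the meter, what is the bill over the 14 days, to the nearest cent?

$3.92

Runtime = 75 min × 14 = 1050 min = 17.5 h
Energy = 1.27 kW × 17.5 h = 22.225 kWh
Tier 1 (0–10 kWh): 10 × $0.16 = $1.6
Above 10 kWh: 12.225 × $0.19 = $2.32275
Bill = $3.92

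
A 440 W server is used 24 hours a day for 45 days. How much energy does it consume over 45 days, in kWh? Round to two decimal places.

475.20 kWh

Runtime = 24 h × 45 = 1080 h
Energy = 0.44 kW × 1080 h = 475.2 kWh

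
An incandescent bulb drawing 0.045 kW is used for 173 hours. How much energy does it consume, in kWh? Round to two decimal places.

7.79 kWh

Energy = 0.045 kW × 173 h = 7.785 kWh ≈ 7.79 kWh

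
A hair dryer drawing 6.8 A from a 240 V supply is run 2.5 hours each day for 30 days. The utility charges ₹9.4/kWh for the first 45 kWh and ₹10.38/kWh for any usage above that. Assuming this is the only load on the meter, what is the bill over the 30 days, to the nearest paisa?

₹1226.41

Power = 6.8 A × 240 V = 1632 W = 1.632 kW
Runtime = 2.5 h/day × 30 days = 75 h
Energy = 1.632 kW × 75 h = 122.4 kWh
Tier 1 (0–45 kWh): 45 × ₹9.4 = ₹423
Above 45 kWh: 77.4 × ₹10.38 = ₹803.412
Bill = ₹1226.41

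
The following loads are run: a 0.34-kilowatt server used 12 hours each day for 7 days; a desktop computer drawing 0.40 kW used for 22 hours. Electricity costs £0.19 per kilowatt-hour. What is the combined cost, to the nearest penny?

server: Runtime = 12 h/day × 7 days = 84 h
server: 0.34 kW × 84 h = 28.56 kWh
desktop computer: 0.4 kW × 22 h = 8.8 kWh
Total energy = 37.36 kWh
Cost = 37.36 × £0.19 = £7.10

£7.10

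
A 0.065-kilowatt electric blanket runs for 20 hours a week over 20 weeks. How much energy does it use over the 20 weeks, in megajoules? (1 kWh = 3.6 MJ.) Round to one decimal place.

Runtime = 20 h/week × 20 weeks = 400 h
Energy = 0.065 kW × 400 h = 26 kWh
= 26 × 3.6 MJ = 93.6 MJ

93.6 MJ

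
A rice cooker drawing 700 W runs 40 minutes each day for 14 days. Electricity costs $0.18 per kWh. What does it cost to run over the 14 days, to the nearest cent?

$1.18

Runtime = 40 min × 14 = 560 min = 9.333333… h
Energy = 0.7 kW × 9.333333… h = 6.533333… kWh
Cost = 6.533333… kWh × $0.18/kWh = $1.18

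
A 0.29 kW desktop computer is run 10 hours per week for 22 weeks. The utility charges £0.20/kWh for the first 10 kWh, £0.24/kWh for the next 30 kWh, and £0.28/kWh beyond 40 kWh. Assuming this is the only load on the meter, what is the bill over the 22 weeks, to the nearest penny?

Runtime = 10 h/week × 22 weeks = 220 h
Energy = 0.29 kW × 220 h = 63.8 kWh
Tier 1 (0–10 kWh): 10 × £0.20 = £2
Tier 2 (10–40 kWh): 30 × £0.24 = £7.2
Above 40 kWh: 23.8 × £0.28 = £6.664
Bill = £15.86

£15.86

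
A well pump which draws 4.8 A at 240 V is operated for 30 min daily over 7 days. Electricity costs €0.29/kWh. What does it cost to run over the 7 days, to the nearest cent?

€1.17

Power = 4.8 A × 240 V = 1152 W = 1.152 kW
Runtime = 30 min × 7 = 210 min = 3.5 h
Energy = 1.152 kW × 3.5 h = 4.032 kWh
Cost = 4.032 kWh × €0.29/kWh = €1.17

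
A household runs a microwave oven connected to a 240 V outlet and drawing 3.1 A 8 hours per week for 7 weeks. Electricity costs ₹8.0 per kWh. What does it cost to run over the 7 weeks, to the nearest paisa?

₹333.31

Power = 3.1 A × 240 V = 744 W = 0.744 kW
Runtime = 8 h/week × 7 weeks = 56 h
Energy = 0.744 kW × 56 h = 41.664 kWh
Cost = 41.664 kWh × ₹8.0/kWh = ₹333.31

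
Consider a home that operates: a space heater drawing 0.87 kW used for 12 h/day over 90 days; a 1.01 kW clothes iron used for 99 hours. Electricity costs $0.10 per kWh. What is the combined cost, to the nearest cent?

space heater: Runtime = 12 h/day × 90 days = 1080 h
space heater: 0.87 kW × 1080 h = 939.6 kWh
clothes iron: 1.01 kW × 99 h = 99.99 kWh
Total energy = 1039.59 kWh
Cost = 1039.59 × $0.10 = $103.96

$103.96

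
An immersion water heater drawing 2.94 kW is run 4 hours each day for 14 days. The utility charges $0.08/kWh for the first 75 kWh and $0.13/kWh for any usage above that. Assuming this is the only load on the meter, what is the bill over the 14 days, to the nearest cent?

Runtime = 4 h/day × 14 days = 56 h
Energy = 2.94 kW × 56 h = 164.64 kWh
Tier 1 (0–75 kWh): 75 × $0.08 = $6
Above 75 kWh: 89.64 × $0.13 = $11.6532
Bill = $17.65

$17.65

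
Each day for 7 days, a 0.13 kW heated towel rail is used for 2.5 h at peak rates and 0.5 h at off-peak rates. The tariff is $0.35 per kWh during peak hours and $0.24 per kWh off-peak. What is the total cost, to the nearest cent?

$0.91

Peak energy = 0.13 kW × 2.5 h × 7 = 2.275 kWh
Off-peak energy = 0.13 kW × 0.5 h × 7 = 0.455 kWh
Cost = 2.275 × $0.35 + 0.455 × $0.24 = $0.79625 + $0.1092 = $0.91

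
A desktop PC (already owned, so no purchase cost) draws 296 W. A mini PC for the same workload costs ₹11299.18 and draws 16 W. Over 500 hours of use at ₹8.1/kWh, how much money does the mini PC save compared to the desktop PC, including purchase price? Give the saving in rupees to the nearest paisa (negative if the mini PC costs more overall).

desktop PC: ₹0.00 + (296/1000) kW × 500 h × ₹8.1 = ₹0.00 + ₹1198.8 = ₹1198.8
mini PC: ₹11299.18 + (16/1000) kW × 500 h × ₹8.1 = ₹11299.18 + ₹64.8 = ₹11363.98
Saving = ₹1198.8 − ₹11363.98 = −₹10165.18

-₹10165.18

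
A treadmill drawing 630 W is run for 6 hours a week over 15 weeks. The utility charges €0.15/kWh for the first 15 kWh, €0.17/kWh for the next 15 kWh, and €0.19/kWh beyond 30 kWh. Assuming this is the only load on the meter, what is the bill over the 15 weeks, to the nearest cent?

€9.87

Runtime = 6 h/week × 15 weeks = 90 h
Energy = 0.63 kW × 90 h = 56.7 kWh
Tier 1 (0–15 kWh): 15 × €0.15 = €2.25
Tier 2 (15–30 kWh): 15 × €0.17 = €2.55
Above 30 kWh: 26.7 × €0.19 = €5.073
Bill = €9.87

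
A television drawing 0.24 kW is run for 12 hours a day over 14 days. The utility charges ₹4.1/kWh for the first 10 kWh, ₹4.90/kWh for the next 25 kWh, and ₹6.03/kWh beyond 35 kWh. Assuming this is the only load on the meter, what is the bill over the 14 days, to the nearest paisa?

₹195.58

Runtime = 12 h/day × 14 days = 168 h
Energy = 0.24 kW × 168 h = 40.32 kWh
Tier 1 (0–10 kWh): 10 × ₹4.1 = ₹41
Tier 2 (10–35 kWh): 25 × ₹4.90 = ₹122.5
Above 35 kWh: 5.32 × ₹6.03 = ₹32.0796
Bill = ₹195.58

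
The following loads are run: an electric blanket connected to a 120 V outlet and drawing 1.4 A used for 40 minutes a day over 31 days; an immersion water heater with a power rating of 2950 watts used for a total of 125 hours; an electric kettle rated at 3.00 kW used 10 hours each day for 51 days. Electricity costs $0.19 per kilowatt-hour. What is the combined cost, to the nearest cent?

$361.42

electric blanket: Power = 1.4 A × 120 V = 168 W = 0.168 kW
electric blanket: Runtime = 40 min × 31 = 1240 min = 20.666666… h
electric blanket: 0.168 kW × 20.666666… h = 3.472 kWh
immersion water heater: 2.95 kW × 125 h = 368.75 kWh
electric kettle: Runtime = 10 h/day × 51 days = 510 h
electric kettle: 3 kW × 510 h = 1530 kWh
Total energy = 1902.222 kWh
Cost = 1902.222 × $0.19 = $361.42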